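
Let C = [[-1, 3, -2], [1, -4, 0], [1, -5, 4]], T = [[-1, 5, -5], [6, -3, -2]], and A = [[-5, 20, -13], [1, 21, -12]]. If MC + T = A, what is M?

M = [[2, -1, -1], [-1, -3, -3]]

MC = A − T = [[-4, 15, -8], [-5, 24, -10]].
C is on the right of M, so right-multiply by C⁻¹: M = (A − T)C⁻¹.
det C = 6; the adjugate gives C⁻¹ = [[-8/3, -1/3, -4/3], [-2/3, -1/3, -1/3], [-1/6, -1/3, 1/6]].
M = (A − T)C⁻¹ = [[2, -1, -1], [-1, -3, -3]].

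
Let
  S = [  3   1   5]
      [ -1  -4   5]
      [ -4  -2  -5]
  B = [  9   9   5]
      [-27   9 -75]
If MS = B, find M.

S is on the right of M, so right-multiply by S⁻¹: M = BS⁻¹.
S has determinant -5; S⁻¹ = [[-6, 1, -5], [5, -1, 4], [14/5, -2/5, 11/5]].
M = BS⁻¹ = [[9, 9, 5], [-27, 9, -75]] · [[-6, 1, -5], [5, -1, 4], [14/5, -2/5, 11/5]] = [[5, -2, 2], [-3, -6, 6]].

M = [[5, -2, 2], [-3, -6, 6]]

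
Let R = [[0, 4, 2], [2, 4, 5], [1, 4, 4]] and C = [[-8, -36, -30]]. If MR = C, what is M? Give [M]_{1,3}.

Since R sits to the right of M, M = CR⁻¹.
R has determinant -4; R⁻¹ = [[1, 2, -3], [3/4, 1/2, -1], [-1, -1, 2]].
M = CR⁻¹ = [[-8, -36, -30]] · [[1, 2, -3], [3/4, 1/2, -1], [-1, -1, 2]] = [[-5, -4, 0]].

0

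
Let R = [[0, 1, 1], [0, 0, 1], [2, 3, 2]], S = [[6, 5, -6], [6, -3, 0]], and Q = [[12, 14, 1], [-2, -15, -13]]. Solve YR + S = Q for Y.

Y = [[0, 1, 3], [0, -5, -4]]

YR = Q − S = [[6, 9, 7], [-8, -12, -13]].
Right-multiplying both sides by R⁻¹ gives Y = (Q − S)R⁻¹.
R has determinant 2; R⁻¹ = [[-3/2, 1/2, 1/2], [1, -1, 0], [0, 1, 0]].
Y = (Q − S)R⁻¹ = [[0, 1, 3], [0, -5, -4]].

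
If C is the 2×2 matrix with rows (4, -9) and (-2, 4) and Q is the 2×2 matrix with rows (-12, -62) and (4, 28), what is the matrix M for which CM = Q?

Since C multiplies M on the left, M = C⁻¹Q.
C has determinant -2; C⁻¹ = [[-2, -9/2], [-1, -2]].
M = C⁻¹Q = [[-2, -9/2], [-1, -2]] · [[-12, -62], [4, 28]] = [[6, -2], [4, 6]].

M = [[6, -2], [4, 6]]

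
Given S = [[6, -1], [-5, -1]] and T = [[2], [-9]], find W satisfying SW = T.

S is on the left of W, so left-multiply by S⁻¹: W = S⁻¹T.
det S = -11; the adjugate gives S⁻¹ = [[1/11, -1/11], [-5/11, -6/11]].
W = S⁻¹T = [[1/11, -1/11], [-5/11, -6/11]] · [[2], [-9]] = [[1], [4]].

W = [[1], [4]]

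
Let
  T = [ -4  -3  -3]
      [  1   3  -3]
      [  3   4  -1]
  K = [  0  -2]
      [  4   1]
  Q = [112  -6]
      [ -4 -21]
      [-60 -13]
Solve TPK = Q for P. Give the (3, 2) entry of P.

-4

Left-multiply by T⁻¹ and right-multiply by K⁻¹: P = T⁻¹QK⁻¹.
det T = 3; the adjugate gives T⁻¹ = [[3, -5, 6], [-8/3, 13/3, -5], [-5/3, 7/3, -3]].
det K = 8, so K⁻¹ = [[1/8, 1/4], [-1/2, 0]].
T⁻¹Q = [[-4, 9], [-16, -10], [-16, 0]].
P = (T⁻¹Q)K⁻¹ = [[-5, -1], [3, -4], [-2, -4]].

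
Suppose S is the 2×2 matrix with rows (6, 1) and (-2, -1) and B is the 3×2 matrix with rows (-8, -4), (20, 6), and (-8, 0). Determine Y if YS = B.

Right-multiplying both sides by S⁻¹ gives Y = BS⁻¹.
S has determinant -4; S⁻¹ = [[1/4, 1/4], [-1/2, -3/2]].
Y = BS⁻¹ = [[-8, -4], [20, 6], [-8, 0]] · [[1/4, 1/4], [-1/2, -3/2]] = [[0, 4], [2, -4], [-2, -2]].

Y = [[0, 4], [2, -4], [-2, -2]]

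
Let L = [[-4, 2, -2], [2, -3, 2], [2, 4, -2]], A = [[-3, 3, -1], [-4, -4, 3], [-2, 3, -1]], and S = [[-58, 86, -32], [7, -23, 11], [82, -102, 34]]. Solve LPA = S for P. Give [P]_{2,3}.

-4

P = L⁻¹SA⁻¹ (apply L⁻¹ on the left and A⁻¹ on the right).
det L = -4, so L⁻¹ = [[1/2, 1, 1/2], [-2, -3, -1], [-7/2, -5, -2]].
det A = 5; the adjugate gives A⁻¹ = [[-1, 0, 1], [-2, 1/5, 13/5], [-4, 3/5, 24/5]].
L⁻¹S = [[19, -31, 12], [13, -1, -3], [4, 18, -11]].
P = (L⁻¹S)A⁻¹ = [[-5, 1, -4], [1, -2, -4], [4, -3, -2]].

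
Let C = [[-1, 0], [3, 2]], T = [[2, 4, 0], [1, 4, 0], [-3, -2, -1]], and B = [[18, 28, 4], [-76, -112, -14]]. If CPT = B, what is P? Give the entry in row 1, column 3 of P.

P = C⁻¹BT⁻¹ (apply C⁻¹ on the left and T⁻¹ on the right).
C has determinant -2; C⁻¹ = [[-1, 0], [3/2, 1/2]].
det T = -4; the adjugate gives T⁻¹ = [[1, -1, 0], [-1/4, 1/2, 0], [-5/2, 2, -1]].
C⁻¹B = [[-18, -28, -4], [-11, -14, -1]].
P = (C⁻¹B)T⁻¹ = [[-1, -4, 4], [-5, 2, 1]].

4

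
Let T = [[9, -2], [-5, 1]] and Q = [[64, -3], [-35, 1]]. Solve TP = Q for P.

P = [[6, 1], [-5, 6]]

T is on the left of P, so left-multiply by T⁻¹: P = T⁻¹Q.
det T = -1; the adjugate gives T⁻¹ = [[-1, -2], [-5, -9]].
P = T⁻¹Q = [[-1, -2], [-5, -9]] · [[64, -3], [-35, 1]] = [[6, 1], [-5, 6]].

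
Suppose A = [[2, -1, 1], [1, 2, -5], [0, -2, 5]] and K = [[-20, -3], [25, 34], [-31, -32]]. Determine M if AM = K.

M = [[-6, 2], [3, 1], [-5, -6]]

Since A multiplies M on the left, M = A⁻¹K.
det A = 3, so A⁻¹ = [[0, 1, 1], [-5/3, 10/3, 11/3], [-2/3, 4/3, 5/3]].
M = A⁻¹K = [[0, 1, 1], [-5/3, 10/3, 11/3], [-2/3, 4/3, 5/3]] · [[-20, -3], [25, 34], [-31, -32]] = [[-6, 2], [3, 1], [-5, -6]].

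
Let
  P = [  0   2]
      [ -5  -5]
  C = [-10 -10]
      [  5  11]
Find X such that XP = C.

Since P sits to the right of X, X = CP⁻¹.
det P = 10; the adjugate gives P⁻¹ = [[-1/2, -1/5], [1/2, 0]].
X = CP⁻¹ = [[-10, -10], [5, 11]] · [[-1/2, -1/5], [1/2, 0]] = [[0, 2], [3, -1]].

X = [[0, 2], [3, -1]]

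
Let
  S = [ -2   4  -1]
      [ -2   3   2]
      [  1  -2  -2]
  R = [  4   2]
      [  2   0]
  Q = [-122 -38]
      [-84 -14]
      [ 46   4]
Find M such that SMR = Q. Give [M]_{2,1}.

-3

Isolating M: multiply by S⁻¹ from the left and R⁻¹ from the right, so M = S⁻¹QR⁻¹.
det S = -5, so S⁻¹ = [[2/5, -2, -11/5], [2/5, -1, -6/5], [-1/5, 0, -2/5]].
det R = -4; the adjugate gives R⁻¹ = [[0, 1/2], [1/2, -1]].
S⁻¹Q = [[18, 4], [-20, -6], [6, 6]].
M = (S⁻¹Q)R⁻¹ = [[2, 5], [-3, -4], [3, -3]].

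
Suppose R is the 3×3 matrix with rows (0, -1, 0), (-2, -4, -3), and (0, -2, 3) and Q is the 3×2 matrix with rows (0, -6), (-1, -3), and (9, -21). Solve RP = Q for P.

Since R multiplies P on the left, P = R⁻¹Q.
R has determinant -6; R⁻¹ = [[3, -1/2, -1/2], [-1, 0, 0], [-2/3, 0, 1/3]].
P = R⁻¹Q = [[3, -1/2, -1/2], [-1, 0, 0], [-2/3, 0, 1/3]] · [[0, -6], [-1, -3], [9, -21]] = [[-4, -6], [0, 6], [3, -3]].

P = [[-4, -6], [0, 6], [3, -3]]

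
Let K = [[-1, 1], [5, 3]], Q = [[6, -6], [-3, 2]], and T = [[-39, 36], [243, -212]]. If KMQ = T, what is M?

M = [[5, -5], [0, -2]]

Left-multiply by K⁻¹ and right-multiply by Q⁻¹: M = K⁻¹TQ⁻¹.
K has determinant -8; K⁻¹ = [[-3/8, 1/8], [5/8, 1/8]].
det Q = -6, so Q⁻¹ = [[-1/3, -1], [-1/2, -1]].
K⁻¹T = [[45, -40], [6, -4]].
M = (K⁻¹T)Q⁻¹ = [[5, -5], [0, -2]].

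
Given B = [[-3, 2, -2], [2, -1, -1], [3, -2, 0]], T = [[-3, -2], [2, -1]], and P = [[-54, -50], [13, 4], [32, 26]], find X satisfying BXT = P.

X = [[-4, 2], [0, 4], [-5, -2]]

Isolating X: multiply by B⁻¹ from the left and T⁻¹ from the right, so X = B⁻¹PT⁻¹.
det B = 2; the adjugate gives B⁻¹ = [[-1, 2, -2], [-3/2, 3, -7/2], [-1/2, 0, -1/2]].
T has determinant 7; T⁻¹ = [[-1/7, 2/7], [-2/7, -3/7]].
B⁻¹P = [[16, 6], [8, -4], [11, 12]].
X = (B⁻¹P)T⁻¹ = [[-4, 2], [0, 4], [-5, -2]].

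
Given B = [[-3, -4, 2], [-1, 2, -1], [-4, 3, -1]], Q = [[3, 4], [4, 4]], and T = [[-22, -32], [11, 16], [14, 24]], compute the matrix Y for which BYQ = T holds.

Y = [[0, 0], [5, -3], [5, -5]]

Left-multiply by B⁻¹ and right-multiply by Q⁻¹: Y = B⁻¹TQ⁻¹.
det B = -5; the adjugate gives B⁻¹ = [[-1/5, -2/5, 0], [-3/5, -11/5, 1], [-1, -5, 2]].
det Q = -4, so Q⁻¹ = [[-1, 1], [1, -3/4]].
B⁻¹T = [[0, 0], [3, 8], [-5, 0]].
Y = (B⁻¹T)Q⁻¹ = [[0, 0], [5, -3], [5, -5]].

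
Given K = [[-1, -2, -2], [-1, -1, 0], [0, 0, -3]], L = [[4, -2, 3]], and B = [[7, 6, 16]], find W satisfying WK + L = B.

WK = B − L = [[3, 8, 13]].
Since K sits to the right of W, W = (B − L)K⁻¹.
det K = 3; the adjugate gives K⁻¹ = [[1, -2, -2/3], [-1, 1, 2/3], [0, 0, -1/3]].
W = (B − L)K⁻¹ = [[-5, 2, -1]].

W = [[-5, 2, -1]]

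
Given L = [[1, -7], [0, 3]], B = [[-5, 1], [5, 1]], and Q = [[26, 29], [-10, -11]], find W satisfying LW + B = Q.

W = [[-4, 0], [-5, -4]]

LW = Q − B = [[31, 28], [-15, -12]].
Since L multiplies W on the left, W = L⁻¹(Q − B).
det L = 3, so L⁻¹ = [[1, 7/3], [0, 1/3]].
W = L⁻¹(Q − B) = [[-4, 0], [-5, -4]].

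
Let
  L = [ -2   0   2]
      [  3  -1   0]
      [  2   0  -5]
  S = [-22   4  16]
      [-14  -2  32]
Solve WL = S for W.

Right-multiplying both sides by L⁻¹ gives W = SL⁻¹.
det L = -6, so L⁻¹ = [[-5/6, 0, -1/3], [-5/2, -1, -1], [-1/3, 0, -1/3]].
W = SL⁻¹ = [[-22, 4, 16], [-14, -2, 32]] · [[-5/6, 0, -1/3], [-5/2, -1, -1], [-1/3, 0, -1/3]] = [[3, -4, -2], [6, 2, -4]].

W = [[3, -4, -2], [6, 2, -4]]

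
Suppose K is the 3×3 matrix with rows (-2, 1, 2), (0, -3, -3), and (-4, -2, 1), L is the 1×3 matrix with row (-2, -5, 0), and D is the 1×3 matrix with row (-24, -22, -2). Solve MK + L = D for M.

M = [[3, 4, 4]]

MK = D − L = [[-22, -17, -2]].
K is on the right of M, so right-multiply by K⁻¹: M = (D − L)K⁻¹.
det K = 6; the adjugate gives K⁻¹ = [[-3/2, -5/6, 1/2], [2, 1, -1], [-2, -4/3, 1]].
M = (D − L)K⁻¹ = [[3, 4, 4]].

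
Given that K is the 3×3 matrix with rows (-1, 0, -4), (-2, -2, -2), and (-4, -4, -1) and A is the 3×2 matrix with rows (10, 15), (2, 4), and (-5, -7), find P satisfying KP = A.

Left-multiplying both sides by K⁻¹ gives P = K⁻¹A.
det K = 6, so K⁻¹ = [[-1, 8/3, -4/3], [1, -5/2, 1], [0, -2/3, 1/3]].
P = K⁻¹A = [[-1, 8/3, -4/3], [1, -5/2, 1], [0, -2/3, 1/3]] · [[10, 15], [2, 4], [-5, -7]] = [[2, 5], [0, -2], [-3, -5]].

P = [[2, 5], [0, -2], [-3, -5]]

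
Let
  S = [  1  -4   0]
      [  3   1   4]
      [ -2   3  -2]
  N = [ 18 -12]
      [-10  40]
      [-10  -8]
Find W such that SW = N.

W = [[2, 4], [-4, 4], [-3, 6]]

Since S multiplies W on the left, W = S⁻¹N.
det S = -6, so S⁻¹ = [[7/3, 4/3, 8/3], [1/3, 1/3, 2/3], [-11/6, -5/6, -13/6]].
W = S⁻¹N = [[7/3, 4/3, 8/3], [1/3, 1/3, 2/3], [-11/6, -5/6, -13/6]] · [[18, -12], [-10, 40], [-10, -8]] = [[2, 4], [-4, 4], [-3, 6]].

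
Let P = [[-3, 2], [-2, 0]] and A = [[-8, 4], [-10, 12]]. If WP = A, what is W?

W = [[2, 1], [6, -4]]

Right-multiplying both sides by P⁻¹ gives W = AP⁻¹.
det P = 4; the adjugate gives P⁻¹ = [[0, -1/2], [1/2, -3/4]].
W = AP⁻¹ = [[-8, 4], [-10, 12]] · [[0, -1/2], [1/2, -3/4]] = [[2, 1], [6, -4]].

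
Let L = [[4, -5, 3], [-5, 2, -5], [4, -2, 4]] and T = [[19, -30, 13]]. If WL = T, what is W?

L is on the right of W, so right-multiply by L⁻¹: W = TL⁻¹.
det L = -2; the adjugate gives L⁻¹ = [[1, -7, -19/2], [0, -2, -5/2], [-1, 6, 17/2]].
W = TL⁻¹ = [[19, -30, 13]] · [[1, -7, -19/2], [0, -2, -5/2], [-1, 6, 17/2]] = [[6, 5, 5]].

W = [[6, 5, 5]]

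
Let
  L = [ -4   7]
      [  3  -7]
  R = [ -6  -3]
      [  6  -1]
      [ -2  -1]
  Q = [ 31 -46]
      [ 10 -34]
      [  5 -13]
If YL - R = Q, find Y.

Y = [[-4, 3], [-1, 4], [3, 5]]

YL = Q + R = [[25, -49], [16, -35], [3, -14]].
L is on the right of Y, so right-multiply by L⁻¹: Y = (Q + R)L⁻¹.
det L = 7, so L⁻¹ = [[-1, -1], [-3/7, -4/7]].
Y = (Q + R)L⁻¹ = [[-4, 3], [-1, 4], [3, 5]].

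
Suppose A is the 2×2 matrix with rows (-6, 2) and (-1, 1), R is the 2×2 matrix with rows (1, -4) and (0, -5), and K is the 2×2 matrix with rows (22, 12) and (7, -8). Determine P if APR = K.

Isolating P: multiply by A⁻¹ from the left and R⁻¹ from the right, so P = A⁻¹KR⁻¹.
A has determinant -4; A⁻¹ = [[-1/4, 1/2], [-1/4, 3/2]].
R has determinant -5; R⁻¹ = [[1, -4/5], [0, -1/5]].
A⁻¹K = [[-2, -7], [5, -15]].
P = (A⁻¹K)R⁻¹ = [[-2, 3], [5, -1]].

P = [[-2, 3], [5, -1]]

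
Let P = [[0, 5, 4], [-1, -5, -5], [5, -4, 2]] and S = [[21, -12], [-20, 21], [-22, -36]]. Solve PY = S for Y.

Since P multiplies Y on the left, Y = P⁻¹S.
P has determinant 1; P⁻¹ = [[-30, -26, -5], [-23, -20, -4], [29, 25, 5]].
Y = P⁻¹S = [[-30, -26, -5], [-23, -20, -4], [29, 25, 5]] · [[21, -12], [-20, 21], [-22, -36]] = [[0, -6], [5, 0], [-1, -3]].

Y = [[0, -6], [5, 0], [-1, -3]]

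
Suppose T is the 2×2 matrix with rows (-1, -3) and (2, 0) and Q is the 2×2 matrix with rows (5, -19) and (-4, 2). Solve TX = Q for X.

T is on the left of X, so left-multiply by T⁻¹: X = T⁻¹Q.
det T = 6, so T⁻¹ = [[0, 1/2], [-1/3, -1/6]].
X = T⁻¹Q = [[0, 1/2], [-1/3, -1/6]] · [[5, -19], [-4, 2]] = [[-2, 1], [-1, 6]].

X = [[-2, 1], [-1, 6]]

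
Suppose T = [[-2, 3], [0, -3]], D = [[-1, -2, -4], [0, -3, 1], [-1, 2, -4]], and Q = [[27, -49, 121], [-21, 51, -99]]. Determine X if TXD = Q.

X = [[1, 1, 2], [-3, 5, -4]]

X = T⁻¹QD⁻¹ (apply T⁻¹ on the left and D⁻¹ on the right).
det T = 6, so T⁻¹ = [[-1/2, -1/2], [0, -1/3]].
det D = 4, so D⁻¹ = [[5/2, -4, -7/2], [-1/4, 0, 1/4], [-3/4, 1, 3/4]].
T⁻¹Q = [[-3, -1, -11], [7, -17, 33]].
X = (T⁻¹Q)D⁻¹ = [[1, 1, 2], [-3, 5, -4]].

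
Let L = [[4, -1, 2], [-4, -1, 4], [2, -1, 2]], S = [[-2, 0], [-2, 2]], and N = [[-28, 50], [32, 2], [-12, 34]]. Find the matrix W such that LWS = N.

W = [[0, 4], [5, -1], [-3, 4]]

Isolating W: multiply by L⁻¹ from the left and S⁻¹ from the right, so W = L⁻¹NS⁻¹.
L has determinant 4; L⁻¹ = [[1/2, 0, -1/2], [4, 1, -6], [3/2, 1/2, -2]].
det S = -4, so S⁻¹ = [[-1/2, 0], [-1/2, 1/2]].
L⁻¹N = [[-8, 8], [-8, -2], [-2, 8]].
W = (L⁻¹N)S⁻¹ = [[0, 4], [5, -1], [-3, 4]].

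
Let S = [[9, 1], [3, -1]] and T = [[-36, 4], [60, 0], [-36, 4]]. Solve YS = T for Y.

Y = [[-2, -6], [5, 5], [-2, -6]]

Since S sits to the right of Y, Y = TS⁻¹.
S has determinant -12; S⁻¹ = [[1/12, 1/12], [1/4, -3/4]].
Y = TS⁻¹ = [[-36, 4], [60, 0], [-36, 4]] · [[1/12, 1/12], [1/4, -3/4]] = [[-2, -6], [5, 5], [-2, -6]].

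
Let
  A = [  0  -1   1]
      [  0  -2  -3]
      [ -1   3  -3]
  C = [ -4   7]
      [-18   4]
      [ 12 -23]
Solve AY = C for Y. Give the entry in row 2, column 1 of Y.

Left-multiplying both sides by A⁻¹ gives Y = A⁻¹C.
A has determinant -5; A⁻¹ = [[-3, 0, -1], [-3/5, -1/5, 0], [2/5, -1/5, 0]].
Y = A⁻¹C = [[-3, 0, -1], [-3/5, -1/5, 0], [2/5, -1/5, 0]] · [[-4, 7], [-18, 4], [12, -23]] = [[0, 2], [6, -5], [2, 2]].

6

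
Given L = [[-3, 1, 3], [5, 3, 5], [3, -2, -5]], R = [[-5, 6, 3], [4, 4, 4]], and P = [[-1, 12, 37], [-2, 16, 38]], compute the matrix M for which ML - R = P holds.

M = [[5, 3, -2], [4, 4, -2]]

ML = P + R = [[-6, 18, 40], [2, 20, 42]].
Since L sits to the right of M, M = (P + R)L⁻¹.
det L = -2, so L⁻¹ = [[5/2, 1/2, 2], [-20, -3, -15], [19/2, 3/2, 7]].
M = (P + R)L⁻¹ = [[5, 3, -2], [4, 4, -2]].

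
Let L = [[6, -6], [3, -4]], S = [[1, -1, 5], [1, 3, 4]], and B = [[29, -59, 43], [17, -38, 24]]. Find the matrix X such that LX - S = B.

LX = B + S = [[30, -60, 48], [18, -35, 28]].
L is on the left of X, so left-multiply by L⁻¹: X = L⁻¹(B + S).
L has determinant -6; L⁻¹ = [[2/3, -1], [1/2, -1]].
X = L⁻¹(B + S) = [[2, -5, 4], [-3, 5, -4]].

X = [[2, -5, 4], [-3, 5, -4]]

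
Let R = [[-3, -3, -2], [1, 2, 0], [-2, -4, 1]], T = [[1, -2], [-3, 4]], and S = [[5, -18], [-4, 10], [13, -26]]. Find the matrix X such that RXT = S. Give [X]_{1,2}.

1

X = R⁻¹ST⁻¹ (apply R⁻¹ on the left and T⁻¹ on the right).
R has determinant -3; R⁻¹ = [[-2/3, -11/3, -4/3], [1/3, 7/3, 2/3], [0, 2, 1]].
det T = -2, so T⁻¹ = [[-2, -1], [-3/2, -1/2]].
R⁻¹S = [[-6, 10], [1, 0], [5, -6]].
X = (R⁻¹S)T⁻¹ = [[-3, 1], [-2, -1], [-1, -2]].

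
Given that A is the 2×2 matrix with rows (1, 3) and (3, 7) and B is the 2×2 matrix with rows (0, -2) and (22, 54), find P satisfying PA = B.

P = [[-3, 1], [4, 6]]

A is on the right of P, so right-multiply by A⁻¹: P = BA⁻¹.
A has determinant -2; A⁻¹ = [[-7/2, 3/2], [3/2, -1/2]].
P = BA⁻¹ = [[0, -2], [22, 54]] · [[-7/2, 3/2], [3/2, -1/2]] = [[-3, 1], [4, 6]].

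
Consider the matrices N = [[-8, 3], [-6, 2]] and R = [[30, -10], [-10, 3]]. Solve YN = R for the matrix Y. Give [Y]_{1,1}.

0

Right-multiplying both sides by N⁻¹ gives Y = RN⁻¹.
det N = 2, so N⁻¹ = [[1, -3/2], [3, -4]].
Y = RN⁻¹ = [[30, -10], [-10, 3]] · [[1, -3/2], [3, -4]] = [[0, -5], [-1, 3]].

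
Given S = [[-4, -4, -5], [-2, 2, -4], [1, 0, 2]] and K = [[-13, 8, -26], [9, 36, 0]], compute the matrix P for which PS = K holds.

Since S sits to the right of P, P = KS⁻¹.
det S = -6; the adjugate gives S⁻¹ = [[-2/3, -4/3, -13/3], [0, 1/2, 1], [1/3, 2/3, 8/3]].
P = KS⁻¹ = [[-13, 8, -26], [9, 36, 0]] · [[-2/3, -4/3, -13/3], [0, 1/2, 1], [1/3, 2/3, 8/3]] = [[0, 4, -5], [-6, 6, -3]].

P = [[0, 4, -5], [-6, 6, -3]]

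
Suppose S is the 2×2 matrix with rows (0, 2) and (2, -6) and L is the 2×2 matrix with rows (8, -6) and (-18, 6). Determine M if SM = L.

Left-multiplying both sides by S⁻¹ gives M = S⁻¹L.
det S = -4; the adjugate gives S⁻¹ = [[3/2, 1/2], [1/2, 0]].
M = S⁻¹L = [[3/2, 1/2], [1/2, 0]] · [[8, -6], [-18, 6]] = [[3, -6], [4, -3]].

M = [[3, -6], [4, -3]]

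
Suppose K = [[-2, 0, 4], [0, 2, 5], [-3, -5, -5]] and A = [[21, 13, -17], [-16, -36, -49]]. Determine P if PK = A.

Since K sits to the right of P, P = AK⁻¹.
det K = -6, so K⁻¹ = [[-5/2, 10/3, 4/3], [5/2, -11/3, -5/3], [-1, 5/3, 2/3]].
P = AK⁻¹ = [[21, 13, -17], [-16, -36, -49]] · [[-5/2, 10/3, 4/3], [5/2, -11/3, -5/3], [-1, 5/3, 2/3]] = [[-3, -6, -5], [-1, -3, 6]].

P = [[-3, -6, -5], [-1, -3, 6]]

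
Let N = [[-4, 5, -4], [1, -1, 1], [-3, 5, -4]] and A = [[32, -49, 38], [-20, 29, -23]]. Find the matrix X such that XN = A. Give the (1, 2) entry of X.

-6

Right-multiplying both sides by N⁻¹ gives X = AN⁻¹.
det N = 1, so N⁻¹ = [[-1, 0, 1], [1, 4, 0], [2, 5, -1]].
X = AN⁻¹ = [[32, -49, 38], [-20, 29, -23]] · [[-1, 0, 1], [1, 4, 0], [2, 5, -1]] = [[-5, -6, -6], [3, 1, 3]].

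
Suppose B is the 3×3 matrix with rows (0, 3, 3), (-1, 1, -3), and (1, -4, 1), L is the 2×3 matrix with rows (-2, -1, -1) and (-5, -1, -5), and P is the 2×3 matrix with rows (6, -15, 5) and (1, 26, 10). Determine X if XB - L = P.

XB = P + L = [[4, -16, 4], [-4, 25, 5]].
Right-multiplying both sides by B⁻¹ gives X = (P + L)B⁻¹.
det B = 3; the adjugate gives B⁻¹ = [[-11/3, -5, -4], [-2/3, -1, -1], [1, 1, 1]].
X = (P + L)B⁻¹ = [[0, 0, 4], [3, 0, -4]].

X = [[0, 0, 4], [3, 0, -4]]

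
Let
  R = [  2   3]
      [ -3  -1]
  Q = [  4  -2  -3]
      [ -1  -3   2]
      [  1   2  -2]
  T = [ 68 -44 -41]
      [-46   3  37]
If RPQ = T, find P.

P = R⁻¹TQ⁻¹ (apply R⁻¹ on the left and Q⁻¹ on the right).
det R = 7; the adjugate gives R⁻¹ = [[-1/7, -3/7], [3/7, 2/7]].
det Q = 5; the adjugate gives Q⁻¹ = [[2/5, -2, -13/5], [0, -1, -1], [1/5, -2, -14/5]].
R⁻¹T = [[10, 5, -10], [16, -18, -7]].
P = (R⁻¹T)Q⁻¹ = [[2, -5, -3], [5, 0, -4]].

P = [[2, -5, -3], [5, 0, -4]]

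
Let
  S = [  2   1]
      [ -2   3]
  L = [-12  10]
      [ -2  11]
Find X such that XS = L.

X = [[-2, 4], [2, 3]]

Right-multiplying both sides by S⁻¹ gives X = LS⁻¹.
det S = 8; the adjugate gives S⁻¹ = [[3/8, -1/8], [1/4, 1/4]].
X = LS⁻¹ = [[-12, 10], [-2, 11]] · [[3/8, -1/8], [1/4, 1/4]] = [[-2, 4], [2, 3]].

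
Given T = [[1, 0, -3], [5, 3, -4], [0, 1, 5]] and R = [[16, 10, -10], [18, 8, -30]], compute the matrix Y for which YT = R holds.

T is on the right of Y, so right-multiply by T⁻¹: Y = RT⁻¹.
det T = 4, so T⁻¹ = [[19/4, -3/4, 9/4], [-25/4, 5/4, -11/4], [5/4, -1/4, 3/4]].
Y = RT⁻¹ = [[16, 10, -10], [18, 8, -30]] · [[19/4, -3/4, 9/4], [-25/4, 5/4, -11/4], [5/4, -1/4, 3/4]] = [[1, 3, 1], [-2, 4, -4]].

Y = [[1, 3, 1], [-2, 4, -4]]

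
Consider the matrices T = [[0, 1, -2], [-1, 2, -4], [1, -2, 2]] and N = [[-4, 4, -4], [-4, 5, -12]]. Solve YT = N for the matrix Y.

T is on the right of Y, so right-multiply by T⁻¹: Y = NT⁻¹.
T has determinant -2; T⁻¹ = [[2, -1, 0], [1, -1, -1], [0, -1/2, -1/2]].
Y = NT⁻¹ = [[-4, 4, -4], [-4, 5, -12]] · [[2, -1, 0], [1, -1, -1], [0, -1/2, -1/2]] = [[-4, 2, -2], [-3, 5, 1]].

Y = [[-4, 2, -2], [-3, 5, 1]]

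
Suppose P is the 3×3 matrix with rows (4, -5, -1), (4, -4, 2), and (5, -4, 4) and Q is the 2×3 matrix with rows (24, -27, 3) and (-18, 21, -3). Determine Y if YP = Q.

Since P sits to the right of Y, Y = QP⁻¹.
det P = -6, so P⁻¹ = [[4/3, -4, 7/3], [1, -7/2, 2], [-2/3, 3/2, -2/3]].
Y = QP⁻¹ = [[24, -27, 3], [-18, 21, -3]] · [[4/3, -4, 7/3], [1, -7/2, 2], [-2/3, 3/2, -2/3]] = [[3, 3, 0], [-1, -6, 2]].

Y = [[3, 3, 0], [-1, -6, 2]]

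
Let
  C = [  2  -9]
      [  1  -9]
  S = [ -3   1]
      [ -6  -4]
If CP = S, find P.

C is on the left of P, so left-multiply by C⁻¹: P = C⁻¹S.
det C = -9; the adjugate gives C⁻¹ = [[1, -1], [1/9, -2/9]].
P = C⁻¹S = [[1, -1], [1/9, -2/9]] · [[-3, 1], [-6, -4]] = [[3, 5], [1, 1]].

P = [[3, 5], [1, 1]]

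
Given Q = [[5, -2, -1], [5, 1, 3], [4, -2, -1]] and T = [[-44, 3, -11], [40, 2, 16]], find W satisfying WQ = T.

Right-multiplying both sides by Q⁻¹ gives W = TQ⁻¹.
det Q = 5; the adjugate gives Q⁻¹ = [[1, 0, -1], [17/5, -1/5, -4], [-14/5, 2/5, 3]].
W = TQ⁻¹ = [[-44, 3, -11], [40, 2, 16]] · [[1, 0, -1], [17/5, -1/5, -4], [-14/5, 2/5, 3]] = [[-3, -5, -1], [2, 6, 0]].

W = [[-3, -5, -1], [2, 6, 0]]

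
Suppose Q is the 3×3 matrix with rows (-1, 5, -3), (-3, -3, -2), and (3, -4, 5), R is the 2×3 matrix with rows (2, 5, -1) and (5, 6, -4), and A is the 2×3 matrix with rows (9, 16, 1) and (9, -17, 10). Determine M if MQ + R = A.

MQ = A − R = [[7, 11, 2], [4, -23, 14]].
Since Q sits to the right of M, M = (A − R)Q⁻¹.
Q has determinant 5; Q⁻¹ = [[-23/5, -13/5, -19/5], [9/5, 4/5, 7/5], [21/5, 11/5, 18/5]].
M = (A − R)Q⁻¹ = [[-4, -5, -4], [-1, 2, 3]].

M = [[-4, -5, -4], [-1, 2, 3]]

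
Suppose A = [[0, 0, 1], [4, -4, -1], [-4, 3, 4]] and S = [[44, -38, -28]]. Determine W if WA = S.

Right-multiplying both sides by A⁻¹ gives W = SA⁻¹.
det A = -4, so A⁻¹ = [[13/4, -3/4, -1], [3, -1, -1], [1, 0, 0]].
W = SA⁻¹ = [[44, -38, -28]] · [[13/4, -3/4, -1], [3, -1, -1], [1, 0, 0]] = [[1, 5, -6]].

W = [[1, 5, -6]]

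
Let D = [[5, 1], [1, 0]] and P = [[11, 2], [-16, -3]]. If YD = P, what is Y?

Since D sits to the right of Y, Y = PD⁻¹.
D has determinant -1; D⁻¹ = [[0, 1], [1, -5]].
Y = PD⁻¹ = [[11, 2], [-16, -3]] · [[0, 1], [1, -5]] = [[2, 1], [-3, -1]].

Y = [[2, 1], [-3, -1]]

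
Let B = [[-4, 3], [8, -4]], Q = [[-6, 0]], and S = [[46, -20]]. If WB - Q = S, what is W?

WB = S + Q = [[40, -20]].
B is on the right of W, so right-multiply by B⁻¹: W = (S + Q)B⁻¹.
det B = -8; the adjugate gives B⁻¹ = [[1/2, 3/8], [1, 1/2]].
W = (S + Q)B⁻¹ = [[0, 5]].

W = [[0, 5]]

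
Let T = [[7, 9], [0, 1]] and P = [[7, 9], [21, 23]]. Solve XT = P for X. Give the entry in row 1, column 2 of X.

T is on the right of X, so right-multiply by T⁻¹: X = PT⁻¹.
T has determinant 7; T⁻¹ = [[1/7, -9/7], [0, 1]].
X = PT⁻¹ = [[7, 9], [21, 23]] · [[1/7, -9/7], [0, 1]] = [[1, 0], [3, -4]].

0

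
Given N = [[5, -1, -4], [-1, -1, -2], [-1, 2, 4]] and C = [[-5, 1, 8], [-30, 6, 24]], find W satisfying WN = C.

Since N sits to the right of W, W = CN⁻¹.
N has determinant 6; N⁻¹ = [[0, -2/3, -1/3], [1, 8/3, 7/3], [-1/2, -3/2, -1]].
W = CN⁻¹ = [[-5, 1, 8], [-30, 6, 24]] · [[0, -2/3, -1/3], [1, 8/3, 7/3], [-1/2, -3/2, -1]] = [[-3, -6, -4], [-6, 0, 0]].

W = [[-3, -6, -4], [-6, 0, 0]]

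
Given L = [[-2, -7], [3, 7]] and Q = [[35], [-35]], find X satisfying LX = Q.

X = [[0], [-5]]

Since L multiplies X on the left, X = L⁻¹Q.
det L = 7; the adjugate gives L⁻¹ = [[1, 1], [-3/7, -2/7]].
X = L⁻¹Q = [[1, 1], [-3/7, -2/7]] · [[35], [-35]] = [[0], [-5]].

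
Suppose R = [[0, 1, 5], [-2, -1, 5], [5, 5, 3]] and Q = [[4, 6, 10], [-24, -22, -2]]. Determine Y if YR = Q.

R is on the right of Y, so right-multiply by R⁻¹: Y = QR⁻¹.
det R = 6, so R⁻¹ = [[-14/3, 11/3, 5/3], [31/6, -25/6, -5/3], [-5/6, 5/6, 1/3]].
Y = QR⁻¹ = [[4, 6, 10], [-24, -22, -2]] · [[-14/3, 11/3, 5/3], [31/6, -25/6, -5/3], [-5/6, 5/6, 1/3]] = [[4, -2, 0], [0, 2, -4]].

Y = [[4, -2, 0], [0, 2, -4]]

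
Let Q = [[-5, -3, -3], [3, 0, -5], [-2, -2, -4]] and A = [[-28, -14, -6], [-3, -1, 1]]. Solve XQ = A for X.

X = [[4, -2, 1], [1, 0, -1]]

Q is on the right of X, so right-multiply by Q⁻¹: X = AQ⁻¹.
det Q = 2; the adjugate gives Q⁻¹ = [[-5, -3, 15/2], [11, 7, -17], [-3, -2, 9/2]].
X = AQ⁻¹ = [[-28, -14, -6], [-3, -1, 1]] · [[-5, -3, 15/2], [11, 7, -17], [-3, -2, 9/2]] = [[4, -2, 1], [1, 0, -1]].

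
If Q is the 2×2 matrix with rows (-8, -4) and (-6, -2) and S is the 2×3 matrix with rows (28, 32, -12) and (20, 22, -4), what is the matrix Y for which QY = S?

Left-multiplying both sides by Q⁻¹ gives Y = Q⁻¹S.
det Q = -8; the adjugate gives Q⁻¹ = [[1/4, -1/2], [-3/4, 1]].
Y = Q⁻¹S = [[1/4, -1/2], [-3/4, 1]] · [[28, 32, -12], [20, 22, -4]] = [[-3, -3, -1], [-1, -2, 5]].

Y = [[-3, -3, -1], [-1, -2, 5]]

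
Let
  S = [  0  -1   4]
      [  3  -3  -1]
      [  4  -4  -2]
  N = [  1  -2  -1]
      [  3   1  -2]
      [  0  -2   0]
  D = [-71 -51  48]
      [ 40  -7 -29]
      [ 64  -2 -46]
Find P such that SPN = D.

P = S⁻¹DN⁻¹ (apply S⁻¹ on the left and N⁻¹ on the right).
S has determinant -2; S⁻¹ = [[-1, 9, -13/2], [-1, 8, -6], [0, 2, -3/2]].
N has determinant 2; N⁻¹ = [[-2, 1, 5/2], [0, 0, -1/2], [-3, 1, 7/2]].
S⁻¹D = [[15, 1, -10], [7, 7, -4], [-16, -11, 11]].
P = (S⁻¹D)N⁻¹ = [[0, 5, 2], [-2, 3, 0], [-1, -5, 4]].

P = [[0, 5, 2], [-2, 3, 0], [-1, -5, 4]]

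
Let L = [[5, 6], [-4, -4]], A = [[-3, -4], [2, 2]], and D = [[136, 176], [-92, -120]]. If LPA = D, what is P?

P = [[-2, -2], [-5, 3]]

P = L⁻¹DA⁻¹ (apply L⁻¹ on the left and A⁻¹ on the right).
det L = 4, so L⁻¹ = [[-1, -3/2], [1, 5/4]].
A has determinant 2; A⁻¹ = [[1, 2], [-1, -3/2]].
L⁻¹D = [[2, 4], [21, 26]].
P = (L⁻¹D)A⁻¹ = [[-2, -2], [-5, 3]].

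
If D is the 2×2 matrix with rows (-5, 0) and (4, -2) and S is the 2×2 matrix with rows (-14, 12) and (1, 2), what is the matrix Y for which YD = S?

Y = [[-2, -6], [-1, -1]]

D is on the right of Y, so right-multiply by D⁻¹: Y = SD⁻¹.
det D = 10, so D⁻¹ = [[-1/5, 0], [-2/5, -1/2]].
Y = SD⁻¹ = [[-14, 12], [1, 2]] · [[-1/5, 0], [-2/5, -1/2]] = [[-2, -6], [-1, -1]].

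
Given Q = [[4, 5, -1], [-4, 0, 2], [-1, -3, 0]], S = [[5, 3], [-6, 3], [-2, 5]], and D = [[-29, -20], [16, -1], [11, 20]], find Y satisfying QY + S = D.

QY = D − S = [[-34, -23], [22, -4], [13, 15]].
Left-multiplying both sides by Q⁻¹ gives Y = Q⁻¹(D − S).
det Q = 2; the adjugate gives Q⁻¹ = [[3, 3/2, 5], [-1, -1/2, -2], [6, 7/2, 10]].
Y = Q⁻¹(D − S) = [[-4, 0], [-3, -5], [3, -2]].

Y = [[-4, 0], [-3, -5], [3, -2]]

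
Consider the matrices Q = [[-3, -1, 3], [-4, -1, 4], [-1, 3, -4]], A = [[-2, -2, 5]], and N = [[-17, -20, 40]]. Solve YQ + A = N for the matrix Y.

YQ = N − A = [[-15, -18, 35]].
Right-multiplying both sides by Q⁻¹ gives Y = (N − A)Q⁻¹.
det Q = 5; the adjugate gives Q⁻¹ = [[-8/5, 1, -1/5], [-4, 3, 0], [-13/5, 2, -1/5]].
Y = (N − A)Q⁻¹ = [[5, 1, -4]].

Y = [[5, 1, -4]]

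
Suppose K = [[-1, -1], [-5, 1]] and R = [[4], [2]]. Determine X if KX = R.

X = [[-1], [-3]]

Left-multiplying both sides by K⁻¹ gives X = K⁻¹R.
det K = -6; the adjugate gives K⁻¹ = [[-1/6, -1/6], [-5/6, 1/6]].
X = K⁻¹R = [[-1/6, -1/6], [-5/6, 1/6]] · [[4], [2]] = [[-1], [-3]].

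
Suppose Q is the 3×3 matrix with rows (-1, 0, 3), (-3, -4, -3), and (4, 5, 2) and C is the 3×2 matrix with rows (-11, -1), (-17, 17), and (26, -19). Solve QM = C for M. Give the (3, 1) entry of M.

-2

Since Q multiplies M on the left, M = Q⁻¹C.
det Q = -4, so Q⁻¹ = [[-7/4, -15/4, -3], [3/2, 7/2, 3], [-1/4, -5/4, -1]].
M = Q⁻¹C = [[-7/4, -15/4, -3], [3/2, 7/2, 3], [-1/4, -5/4, -1]] · [[-11, -1], [-17, 17], [26, -19]] = [[5, -5], [2, 1], [-2, -2]].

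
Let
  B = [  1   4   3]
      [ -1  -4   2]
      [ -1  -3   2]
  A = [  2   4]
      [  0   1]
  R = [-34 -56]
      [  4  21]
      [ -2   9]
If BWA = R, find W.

W = [[4, -3], [-3, 0], [-3, 5]]

W = B⁻¹RA⁻¹ (apply B⁻¹ on the left and A⁻¹ on the right).
det B = -5, so B⁻¹ = [[2/5, 17/5, -4], [0, -1, 1], [1/5, 1/5, 0]].
det A = 2, so A⁻¹ = [[1/2, -2], [0, 1]].
B⁻¹R = [[8, 13], [-6, -12], [-6, -7]].
W = (B⁻¹R)A⁻¹ = [[4, -3], [-3, 0], [-3, 5]].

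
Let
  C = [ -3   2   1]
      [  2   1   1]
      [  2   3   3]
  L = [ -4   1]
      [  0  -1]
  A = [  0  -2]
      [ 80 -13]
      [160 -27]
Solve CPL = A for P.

Isolating P: multiply by C⁻¹ from the left and L⁻¹ from the right, so P = C⁻¹AL⁻¹.
C has determinant -4; C⁻¹ = [[0, 3/4, -1/4], [1, 11/4, -5/4], [-1, -13/4, 7/4]].
det L = 4; the adjugate gives L⁻¹ = [[-1/4, -1/4], [0, -1]].
C⁻¹A = [[20, -3], [20, -4], [20, -3]].
P = (C⁻¹A)L⁻¹ = [[-5, -2], [-5, -1], [-5, -2]].

P = [[-5, -2], [-5, -1], [-5, -2]]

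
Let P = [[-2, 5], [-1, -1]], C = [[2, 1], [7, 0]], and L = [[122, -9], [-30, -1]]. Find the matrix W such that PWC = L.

Isolating W: multiply by P⁻¹ from the left and C⁻¹ from the right, so W = P⁻¹LC⁻¹.
det P = 7; the adjugate gives P⁻¹ = [[-1/7, -5/7], [1/7, -2/7]].
C has determinant -7; C⁻¹ = [[0, 1/7], [1, -2/7]].
P⁻¹L = [[4, 2], [26, -1]].
W = (P⁻¹L)C⁻¹ = [[2, 0], [-1, 4]].

W = [[2, 0], [-1, 4]]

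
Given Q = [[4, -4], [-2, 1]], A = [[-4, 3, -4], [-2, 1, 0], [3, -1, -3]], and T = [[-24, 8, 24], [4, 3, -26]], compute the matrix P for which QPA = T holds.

P = [[-2, -3, -4], [-2, -3, -2]]

Left-multiply by Q⁻¹ and right-multiply by A⁻¹: P = Q⁻¹TA⁻¹.
det Q = -4, so Q⁻¹ = [[-1/4, -1], [-1/2, -1]].
det A = -2, so A⁻¹ = [[3/2, -13/2, -2], [3, -12, -4], [1/2, -5/2, -1]].
Q⁻¹T = [[2, -5, 20], [8, -7, 14]].
P = (Q⁻¹T)A⁻¹ = [[-2, -3, -4], [-2, -3, -2]].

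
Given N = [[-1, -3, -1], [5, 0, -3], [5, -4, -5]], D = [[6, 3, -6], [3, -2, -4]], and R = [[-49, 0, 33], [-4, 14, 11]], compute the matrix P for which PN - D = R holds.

P = [[3, -5, -3], [-4, -1, 0]]

PN = R + D = [[-43, 3, 27], [-1, 12, 7]].
N is on the right of P, so right-multiply by N⁻¹: P = (R + D)N⁻¹.
det N = 2, so N⁻¹ = [[-6, -11/2, 9/2], [5, 5, -4], [-10, -19/2, 15/2]].
P = (R + D)N⁻¹ = [[3, -5, -3], [-4, -1, 0]].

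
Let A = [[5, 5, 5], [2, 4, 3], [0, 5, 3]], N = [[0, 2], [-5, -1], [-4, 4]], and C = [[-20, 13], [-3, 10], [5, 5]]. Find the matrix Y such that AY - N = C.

AY = C + N = [[-20, 15], [-8, 9], [1, 9]].
Left-multiplying both sides by A⁻¹ gives Y = A⁻¹(C + N).
det A = 5, so A⁻¹ = [[-3/5, 2, -1], [-6/5, 3, -1], [2, -5, 2]].
Y = A⁻¹(C + N) = [[-5, 0], [-1, 0], [2, 3]].

Y = [[-5, 0], [-1, 0], [2, 3]]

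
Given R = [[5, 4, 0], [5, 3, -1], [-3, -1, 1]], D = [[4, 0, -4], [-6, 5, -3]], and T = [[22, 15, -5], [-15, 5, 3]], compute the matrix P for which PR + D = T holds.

P = [[1, 5, 4], [3, -3, 3]]

PR = T − D = [[18, 15, -1], [-9, 0, 6]].
Since R sits to the right of P, P = (T − D)R⁻¹.
R has determinant 2; R⁻¹ = [[1, -2, -2], [-1, 5/2, 5/2], [2, -7/2, -5/2]].
P = (T − D)R⁻¹ = [[1, 5, 4], [3, -3, 3]].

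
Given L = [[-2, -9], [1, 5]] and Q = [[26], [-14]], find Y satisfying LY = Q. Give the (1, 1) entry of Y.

-4

Left-multiplying both sides by L⁻¹ gives Y = L⁻¹Q.
L has determinant -1; L⁻¹ = [[-5, -9], [1, 2]].
Y = L⁻¹Q = [[-5, -9], [1, 2]] · [[26], [-14]] = [[-4], [-2]].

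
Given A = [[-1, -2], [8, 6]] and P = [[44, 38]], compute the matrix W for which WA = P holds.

Right-multiplying both sides by A⁻¹ gives W = PA⁻¹.
det A = 10, so A⁻¹ = [[3/5, 1/5], [-4/5, -1/10]].
W = PA⁻¹ = [[44, 38]] · [[3/5, 1/5], [-4/5, -1/10]] = [[-4, 5]].

W = [[-4, 5]]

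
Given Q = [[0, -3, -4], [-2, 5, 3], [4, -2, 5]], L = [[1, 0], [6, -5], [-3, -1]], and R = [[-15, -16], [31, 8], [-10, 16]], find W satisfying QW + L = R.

QW = R − L = [[-16, -16], [25, 13], [-7, 17]].
Left-multiplying both sides by Q⁻¹ gives W = Q⁻¹(R − L).
det Q = -2; the adjugate gives Q⁻¹ = [[-31/2, -23/2, -11/2], [-11, -8, -4], [8, 6, 3]].
W = Q⁻¹(R − L) = [[-1, 5], [4, 4], [1, 1]].

W = [[-1, 5], [4, 4], [1, 1]]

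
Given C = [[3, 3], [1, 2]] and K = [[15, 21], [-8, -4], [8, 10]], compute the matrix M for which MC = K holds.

M = [[3, 6], [-4, 4], [2, 2]]

C is on the right of M, so right-multiply by C⁻¹: M = KC⁻¹.
det C = 3, so C⁻¹ = [[2/3, -1], [-1/3, 1]].
M = KC⁻¹ = [[15, 21], [-8, -4], [8, 10]] · [[2/3, -1], [-1/3, 1]] = [[3, 6], [-4, 4], [2, 2]].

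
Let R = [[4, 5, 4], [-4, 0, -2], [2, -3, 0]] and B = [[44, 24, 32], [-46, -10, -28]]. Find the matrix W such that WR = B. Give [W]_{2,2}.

4

Right-multiplying both sides by R⁻¹ gives W = BR⁻¹.
R has determinant 4; R⁻¹ = [[-3/2, -3, -5/2], [-1, -2, -2], [3, 11/2, 5]].
W = BR⁻¹ = [[44, 24, 32], [-46, -10, -28]] · [[-3/2, -3, -5/2], [-1, -2, -2], [3, 11/2, 5]] = [[6, -4, 2], [-5, 4, -5]].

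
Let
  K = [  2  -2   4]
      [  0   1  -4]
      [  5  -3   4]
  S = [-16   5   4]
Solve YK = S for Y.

K is on the right of Y, so right-multiply by K⁻¹: Y = SK⁻¹.
K has determinant 4; K⁻¹ = [[-2, -1, 1], [-5, -3, 2], [-5/4, -1, 1/2]].
Y = SK⁻¹ = [[-16, 5, 4]] · [[-2, -1, 1], [-5, -3, 2], [-5/4, -1, 1/2]] = [[2, -3, -4]].

Y = [[2, -3, -4]]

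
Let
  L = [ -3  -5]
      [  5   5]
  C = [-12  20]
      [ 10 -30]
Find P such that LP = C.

P = [[-1, -5], [3, -1]]

Since L multiplies P on the left, P = L⁻¹C.
det L = 10; the adjugate gives L⁻¹ = [[1/2, 1/2], [-1/2, -3/10]].
P = L⁻¹C = [[1/2, 1/2], [-1/2, -3/10]] · [[-12, 20], [10, -30]] = [[-1, -5], [3, -1]].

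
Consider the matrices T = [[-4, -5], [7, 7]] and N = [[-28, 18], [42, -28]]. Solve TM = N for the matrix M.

M = [[2, -2], [4, -2]]

Since T multiplies M on the left, M = T⁻¹N.
det T = 7; the adjugate gives T⁻¹ = [[1, 5/7], [-1, -4/7]].
M = T⁻¹N = [[1, 5/7], [-1, -4/7]] · [[-28, 18], [42, -28]] = [[2, -2], [4, -2]].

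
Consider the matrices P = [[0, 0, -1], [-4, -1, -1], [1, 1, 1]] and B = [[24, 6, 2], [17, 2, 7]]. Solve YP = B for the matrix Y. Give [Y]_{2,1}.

-5

P is on the right of Y, so right-multiply by P⁻¹: Y = BP⁻¹.
det P = 3; the adjugate gives P⁻¹ = [[0, -1/3, -1/3], [1, 1/3, 4/3], [-1, 0, 0]].
Y = BP⁻¹ = [[24, 6, 2], [17, 2, 7]] · [[0, -1/3, -1/3], [1, 1/3, 4/3], [-1, 0, 0]] = [[4, -6, 0], [-5, -5, -3]].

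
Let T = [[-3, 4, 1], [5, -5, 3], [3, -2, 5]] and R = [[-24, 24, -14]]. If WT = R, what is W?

Since T sits to the right of W, W = RT⁻¹.
det T = -2, so T⁻¹ = [[19/2, 11, -17/2], [8, 9, -7], [-5/2, -3, 5/2]].
W = RT⁻¹ = [[-24, 24, -14]] · [[19/2, 11, -17/2], [8, 9, -7], [-5/2, -3, 5/2]] = [[-1, -6, 1]].

W = [[-1, -6, 1]]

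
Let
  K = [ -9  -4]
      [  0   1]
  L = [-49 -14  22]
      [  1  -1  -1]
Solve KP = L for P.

Left-multiplying both sides by K⁻¹ gives P = K⁻¹L.
det K = -9, so K⁻¹ = [[-1/9, -4/9], [0, 1]].
P = K⁻¹L = [[-1/9, -4/9], [0, 1]] · [[-49, -14, 22], [1, -1, -1]] = [[5, 2, -2], [1, -1, -1]].

P = [[5, 2, -2], [1, -1, -1]]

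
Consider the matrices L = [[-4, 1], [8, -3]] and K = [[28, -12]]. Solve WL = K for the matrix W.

W = [[3, 5]]

Since L sits to the right of W, W = KL⁻¹.
det L = 4; the adjugate gives L⁻¹ = [[-3/4, -1/4], [-2, -1]].
W = KL⁻¹ = [[28, -12]] · [[-3/4, -1/4], [-2, -1]] = [[3, 5]].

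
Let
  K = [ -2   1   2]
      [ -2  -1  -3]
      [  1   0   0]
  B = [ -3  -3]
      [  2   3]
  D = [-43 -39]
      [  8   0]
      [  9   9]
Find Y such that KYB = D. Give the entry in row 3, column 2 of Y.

Y = K⁻¹DB⁻¹ (apply K⁻¹ on the left and B⁻¹ on the right).
det K = -1, so K⁻¹ = [[0, 0, 1], [3, 2, 10], [-1, -1, -4]].
B has determinant -3; B⁻¹ = [[-1, -1], [2/3, 1]].
K⁻¹D = [[9, 9], [-23, -27], [-1, 3]].
Y = (K⁻¹D)B⁻¹ = [[-3, 0], [5, -4], [3, 4]].

4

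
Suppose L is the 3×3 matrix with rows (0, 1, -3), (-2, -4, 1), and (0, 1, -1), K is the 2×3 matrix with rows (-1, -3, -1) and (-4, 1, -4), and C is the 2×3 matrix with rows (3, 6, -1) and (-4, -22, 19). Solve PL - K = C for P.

P = [[1, -1, -2], [-3, 4, -2]]

PL = C + K = [[2, 3, -2], [-8, -21, 15]].
L is on the right of P, so right-multiply by L⁻¹: P = (C + K)L⁻¹.
det L = 4, so L⁻¹ = [[3/4, -1/2, -11/4], [-1/2, 0, 3/2], [-1/2, 0, 1/2]].
P = (C + K)L⁻¹ = [[1, -1, -2], [-3, 4, -2]].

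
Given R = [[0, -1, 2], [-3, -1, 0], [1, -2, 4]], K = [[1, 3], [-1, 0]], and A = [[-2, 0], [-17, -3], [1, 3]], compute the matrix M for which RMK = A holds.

Isolating M: multiply by R⁻¹ from the left and K⁻¹ from the right, so M = R⁻¹AK⁻¹.
det R = 2, so R⁻¹ = [[-2, 0, 1], [6, -1, -3], [7/2, -1/2, -3/2]].
K has determinant 3; K⁻¹ = [[0, -1], [1/3, 1/3]].
R⁻¹A = [[5, 3], [2, -6], [0, -3]].
M = (R⁻¹A)K⁻¹ = [[1, -4], [-2, -4], [-1, -1]].

M = [[1, -4], [-2, -4], [-1, -1]]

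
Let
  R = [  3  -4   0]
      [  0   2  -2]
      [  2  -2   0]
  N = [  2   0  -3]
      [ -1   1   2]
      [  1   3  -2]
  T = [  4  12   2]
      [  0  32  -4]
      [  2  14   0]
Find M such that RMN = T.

Isolating M: multiply by R⁻¹ from the left and N⁻¹ from the right, so M = R⁻¹TN⁻¹.
det R = 4; the adjugate gives R⁻¹ = [[-1, 0, 2], [-1, 0, 3/2], [-1, -1/2, 3/2]].
det N = -4, so N⁻¹ = [[2, 9/4, -3/4], [0, 1/4, 1/4], [1, 3/2, -1/2]].
R⁻¹T = [[0, 16, -2], [-1, 9, -2], [-1, -7, 0]].
M = (R⁻¹T)N⁻¹ = [[-2, 1, 5], [-4, -3, 4], [-2, -4, -1]].

M = [[-2, 1, 5], [-4, -3, 4], [-2, -4, -1]]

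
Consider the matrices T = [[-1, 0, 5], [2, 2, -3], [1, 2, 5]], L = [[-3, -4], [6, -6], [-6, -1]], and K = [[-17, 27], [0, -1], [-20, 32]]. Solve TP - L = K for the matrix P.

TP = K + L = [[-20, 23], [6, -7], [-26, 31]].
Since T multiplies P on the left, P = T⁻¹(K + L).
det T = -6, so T⁻¹ = [[-8/3, -5/3, 5/3], [13/6, 5/3, -7/6], [-1/3, -1/3, 1/3]].
P = T⁻¹(K + L) = [[0, 2], [-3, 2], [-4, 5]].

P = [[0, 2], [-3, 2], [-4, 5]]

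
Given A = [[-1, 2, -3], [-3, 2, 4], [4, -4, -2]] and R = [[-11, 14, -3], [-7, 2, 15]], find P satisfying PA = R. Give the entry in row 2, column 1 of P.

1

Since A sits to the right of P, P = RA⁻¹.
A has determinant -4; A⁻¹ = [[-3, -4, -7/2], [-5/2, -7/2, -13/4], [-1, -1, -1]].
P = RA⁻¹ = [[-11, 14, -3], [-7, 2, 15]] · [[-3, -4, -7/2], [-5/2, -7/2, -13/4], [-1, -1, -1]] = [[1, -2, -4], [1, 6, 3]].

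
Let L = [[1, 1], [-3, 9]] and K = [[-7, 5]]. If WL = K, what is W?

W = [[-4, 1]]

Right-multiplying both sides by L⁻¹ gives W = KL⁻¹.
L has determinant 12; L⁻¹ = [[3/4, -1/12], [1/4, 1/12]].
W = KL⁻¹ = [[-7, 5]] · [[3/4, -1/12], [1/4, 1/12]] = [[-4, 1]].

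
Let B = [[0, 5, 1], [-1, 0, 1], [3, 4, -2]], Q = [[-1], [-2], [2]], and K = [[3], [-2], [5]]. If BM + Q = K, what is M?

M = [[-1], [1], [-1]]

BM = K − Q = [[4], [0], [3]].
Since B multiplies M on the left, M = B⁻¹(K − Q).
det B = 1; the adjugate gives B⁻¹ = [[-4, 14, 5], [1, -3, -1], [-4, 15, 5]].
M = B⁻¹(K − Q) = [[-1], [1], [-1]].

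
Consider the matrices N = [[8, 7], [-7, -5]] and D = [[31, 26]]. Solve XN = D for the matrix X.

Right-multiplying both sides by N⁻¹ gives X = DN⁻¹.
det N = 9; the adjugate gives N⁻¹ = [[-5/9, -7/9], [7/9, 8/9]].
X = DN⁻¹ = [[31, 26]] · [[-5/9, -7/9], [7/9, 8/9]] = [[3, -1]].

X = [[3, -1]]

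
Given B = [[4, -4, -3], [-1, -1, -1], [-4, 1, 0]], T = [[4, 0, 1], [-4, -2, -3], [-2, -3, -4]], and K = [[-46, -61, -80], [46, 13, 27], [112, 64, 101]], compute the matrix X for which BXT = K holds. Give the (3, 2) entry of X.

4

Isolating X: multiply by B⁻¹ from the left and T⁻¹ from the right, so X = B⁻¹KT⁻¹.
det B = 3, so B⁻¹ = [[1/3, -1, 1/3], [4/3, -4, 7/3], [-5/3, 4, -8/3]].
det T = 4; the adjugate gives T⁻¹ = [[-1/4, -3/4, 1/2], [-5/2, -7/2, 2], [2, 3, -2]].
B⁻¹K = [[-24, -12, -20], [16, 16, 21], [-38, -17, -28]].
X = (B⁻¹K)T⁻¹ = [[-4, 0, 4], [-2, -5, -2], [-4, 4, 3]].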